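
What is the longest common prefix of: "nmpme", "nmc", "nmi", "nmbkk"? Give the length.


Words: nmpme, nmc, nmi, nmbkk
  Position 0: all 'n' => match
  Position 1: all 'm' => match
  Position 2: ('p', 'c', 'i', 'b') => mismatch, stop
LCP = "nm" (length 2)

2


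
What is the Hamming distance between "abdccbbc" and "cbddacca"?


Comparing "abdccbbc" and "cbddacca" position by position:
  Position 0: 'a' vs 'c' => differ
  Position 1: 'b' vs 'b' => same
  Position 2: 'd' vs 'd' => same
  Position 3: 'c' vs 'd' => differ
  Position 4: 'c' vs 'a' => differ
  Position 5: 'b' vs 'c' => differ
  Position 6: 'b' vs 'c' => differ
  Position 7: 'c' vs 'a' => differ
Total differences (Hamming distance): 6

6


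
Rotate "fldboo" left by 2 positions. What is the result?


Input: "fldboo", rotate left by 2
First 2 characters: "fl"
Remaining characters: "dboo"
Concatenate remaining + first: "dboo" + "fl" = "dboofl"

dboofl


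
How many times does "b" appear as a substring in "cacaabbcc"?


Searching for "b" in "cacaabbcc"
Scanning each position:
  Position 0: "c" => no
  Position 1: "a" => no
  Position 2: "c" => no
  Position 3: "a" => no
  Position 4: "a" => no
  Position 5: "b" => MATCH
  Position 6: "b" => MATCH
  Position 7: "c" => no
  Position 8: "c" => no
Total occurrences: 2

2


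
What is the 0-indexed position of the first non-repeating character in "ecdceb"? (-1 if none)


Input: ecdceb
Character frequencies:
  'b': 1
  'c': 2
  'd': 1
  'e': 2
Scanning left to right for freq == 1:
  Position 0 ('e'): freq=2, skip
  Position 1 ('c'): freq=2, skip
  Position 2 ('d'): unique! => answer = 2

2


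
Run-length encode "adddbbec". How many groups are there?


Input: adddbbec
Scanning for consecutive runs:
  Group 1: 'a' x 1 (positions 0-0)
  Group 2: 'd' x 3 (positions 1-3)
  Group 3: 'b' x 2 (positions 4-5)
  Group 4: 'e' x 1 (positions 6-6)
  Group 5: 'c' x 1 (positions 7-7)
Total groups: 5

5


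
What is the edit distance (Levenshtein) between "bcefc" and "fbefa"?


Computing edit distance: "bcefc" -> "fbefa"
DP table:
           f    b    e    f    a
      0    1    2    3    4    5
  b   1    1    1    2    3    4
  c   2    2    2    2    3    4
  e   3    3    3    2    3    4
  f   4    3    4    3    2    3
  c   5    4    4    4    3    3
Edit distance = dp[5][5] = 3

3


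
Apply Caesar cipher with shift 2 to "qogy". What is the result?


Caesar cipher: shift "qogy" by 2
  'q' (pos 16) + 2 = pos 18 = 's'
  'o' (pos 14) + 2 = pos 16 = 'q'
  'g' (pos 6) + 2 = pos 8 = 'i'
  'y' (pos 24) + 2 = pos 0 = 'a'
Result: sqia

sqia


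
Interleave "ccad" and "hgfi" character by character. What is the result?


Interleaving "ccad" and "hgfi":
  Position 0: 'c' from first, 'h' from second => "ch"
  Position 1: 'c' from first, 'g' from second => "cg"
  Position 2: 'a' from first, 'f' from second => "af"
  Position 3: 'd' from first, 'i' from second => "di"
Result: chcgafdi

chcgafdi


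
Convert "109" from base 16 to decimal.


Input: "109" in base 16
Positional expansion:
  Digit '1' (value 1) x 16^2 = 256
  Digit '0' (value 0) x 16^1 = 0
  Digit '9' (value 9) x 16^0 = 9
Sum = 265

265


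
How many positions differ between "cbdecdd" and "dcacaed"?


Comparing "cbdecdd" and "dcacaed" position by position:
  Position 0: 'c' vs 'd' => DIFFER
  Position 1: 'b' vs 'c' => DIFFER
  Position 2: 'd' vs 'a' => DIFFER
  Position 3: 'e' vs 'c' => DIFFER
  Position 4: 'c' vs 'a' => DIFFER
  Position 5: 'd' vs 'e' => DIFFER
  Position 6: 'd' vs 'd' => same
Positions that differ: 6

6


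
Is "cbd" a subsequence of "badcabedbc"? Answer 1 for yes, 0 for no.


Check if "cbd" is a subsequence of "badcabedbc"
Greedy scan:
  Position 0 ('b'): no match needed
  Position 1 ('a'): no match needed
  Position 2 ('d'): no match needed
  Position 3 ('c'): matches sub[0] = 'c'
  Position 4 ('a'): no match needed
  Position 5 ('b'): matches sub[1] = 'b'
  Position 6 ('e'): no match needed
  Position 7 ('d'): matches sub[2] = 'd'
  Position 8 ('b'): no match needed
  Position 9 ('c'): no match needed
All 3 characters matched => is a subsequence

1


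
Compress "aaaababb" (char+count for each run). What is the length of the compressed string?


Input: aaaababb
Runs:
  'a' x 4 => "a4"
  'b' x 1 => "b1"
  'a' x 1 => "a1"
  'b' x 2 => "b2"
Compressed: "a4b1a1b2"
Compressed length: 8

8


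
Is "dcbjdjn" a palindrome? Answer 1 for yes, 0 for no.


Input: dcbjdjn
Reversed: njdjbcd
  Compare pos 0 ('d') with pos 6 ('n'): MISMATCH
  Compare pos 1 ('c') with pos 5 ('j'): MISMATCH
  Compare pos 2 ('b') with pos 4 ('d'): MISMATCH
Result: not a palindrome

0


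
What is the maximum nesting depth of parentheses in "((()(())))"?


Input: "((()(())))"
Tracking depth:
  Position 0 '(': depth becomes 1
  Position 1 '(': depth becomes 2
  Position 2 '(': depth becomes 3
  Position 3 ')': depth becomes 2
  Position 4 '(': depth becomes 3
  Position 5 '(': depth becomes 4
  Position 6 ')': depth becomes 3
  Position 7 ')': depth becomes 2
  Position 8 ')': depth becomes 1
  Position 9 ')': depth becomes 0
Maximum depth reached: 4

4


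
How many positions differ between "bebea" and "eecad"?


Comparing "bebea" and "eecad" position by position:
  Position 0: 'b' vs 'e' => DIFFER
  Position 1: 'e' vs 'e' => same
  Position 2: 'b' vs 'c' => DIFFER
  Position 3: 'e' vs 'a' => DIFFER
  Position 4: 'a' vs 'd' => DIFFER
Positions that differ: 4

4


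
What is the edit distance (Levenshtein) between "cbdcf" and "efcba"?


Computing edit distance: "cbdcf" -> "efcba"
DP table:
           e    f    c    b    a
      0    1    2    3    4    5
  c   1    1    2    2    3    4
  b   2    2    2    3    2    3
  d   3    3    3    3    3    3
  c   4    4    4    3    4    4
  f   5    5    4    4    4    5
Edit distance = dp[5][5] = 5

5


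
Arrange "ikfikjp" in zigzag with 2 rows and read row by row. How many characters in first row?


Zigzag "ikfikjp" into 2 rows:
Placing characters:
  'i' => row 0
  'k' => row 1
  'f' => row 0
  'i' => row 1
  'k' => row 0
  'j' => row 1
  'p' => row 0
Rows:
  Row 0: "ifkp"
  Row 1: "kij"
First row length: 4

4


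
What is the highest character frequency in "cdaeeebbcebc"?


Input: cdaeeebbcebc
Character counts:
  'a': 1
  'b': 3
  'c': 3
  'd': 1
  'e': 4
Maximum frequency: 4

4


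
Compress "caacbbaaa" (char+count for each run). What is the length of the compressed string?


Input: caacbbaaa
Runs:
  'c' x 1 => "c1"
  'a' x 2 => "a2"
  'c' x 1 => "c1"
  'b' x 2 => "b2"
  'a' x 3 => "a3"
Compressed: "c1a2c1b2a3"
Compressed length: 10

10


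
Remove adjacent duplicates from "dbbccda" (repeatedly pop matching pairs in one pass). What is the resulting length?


Input: dbbccda
Stack-based adjacent duplicate removal:
  Read 'd': push. Stack: d
  Read 'b': push. Stack: db
  Read 'b': matches stack top 'b' => pop. Stack: d
  Read 'c': push. Stack: dc
  Read 'c': matches stack top 'c' => pop. Stack: d
  Read 'd': matches stack top 'd' => pop. Stack: (empty)
  Read 'a': push. Stack: a
Final stack: "a" (length 1)

1


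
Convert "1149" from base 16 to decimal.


Input: "1149" in base 16
Positional expansion:
  Digit '1' (value 1) x 16^3 = 4096
  Digit '1' (value 1) x 16^2 = 256
  Digit '4' (value 4) x 16^1 = 64
  Digit '9' (value 9) x 16^0 = 9
Sum = 4425

4425


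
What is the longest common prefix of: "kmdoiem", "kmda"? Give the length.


Words: kmdoiem, kmda
  Position 0: all 'k' => match
  Position 1: all 'm' => match
  Position 2: all 'd' => match
  Position 3: ('o', 'a') => mismatch, stop
LCP = "kmd" (length 3)

3


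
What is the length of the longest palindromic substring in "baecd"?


Input: "baecd"
Checking substrings for palindromes:
  No multi-char palindromic substrings found
Longest palindromic substring: "b" with length 1

1


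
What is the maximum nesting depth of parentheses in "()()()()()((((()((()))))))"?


Input: "()()()()()((((()((()))))))"
Tracking depth:
  Position 0 '(': depth becomes 1
  Position 1 ')': depth becomes 0
  Position 2 '(': depth becomes 1
  Position 3 ')': depth becomes 0
  Position 4 '(': depth becomes 1
  Position 5 ')': depth becomes 0
  Position 6 '(': depth becomes 1
  Position 7 ')': depth becomes 0
  Position 8 '(': depth becomes 1
  Position 9 ')': depth becomes 0
  Position 10 '(': depth becomes 1
  Position 11 '(': depth becomes 2
  Position 12 '(': depth becomes 3
  Position 13 '(': depth becomes 4
  Position 14 '(': depth becomes 5
  Position 15 ')': depth becomes 4
  Position 16 '(': depth becomes 5
  Position 17 '(': depth becomes 6
  Position 18 '(': depth becomes 7
  Position 19 ')': depth becomes 6
  Position 20 ')': depth becomes 5
  Position 21 ')': depth becomes 4
  Position 22 ')': depth becomes 3
  Position 23 ')': depth becomes 2
  Position 24 ')': depth becomes 1
  Position 25 ')': depth becomes 0
Maximum depth reached: 7

7


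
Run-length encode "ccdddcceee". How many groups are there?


Input: ccdddcceee
Scanning for consecutive runs:
  Group 1: 'c' x 2 (positions 0-1)
  Group 2: 'd' x 3 (positions 2-4)
  Group 3: 'c' x 2 (positions 5-6)
  Group 4: 'e' x 3 (positions 7-9)
Total groups: 4

4


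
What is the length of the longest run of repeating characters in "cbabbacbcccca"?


Input: "cbabbacbcccca"
Scanning for longest run:
  Position 1 ('b'): new char, reset run to 1
  Position 2 ('a'): new char, reset run to 1
  Position 3 ('b'): new char, reset run to 1
  Position 4 ('b'): continues run of 'b', length=2
  Position 5 ('a'): new char, reset run to 1
  Position 6 ('c'): new char, reset run to 1
  Position 7 ('b'): new char, reset run to 1
  Position 8 ('c'): new char, reset run to 1
  Position 9 ('c'): continues run of 'c', length=2
  Position 10 ('c'): continues run of 'c', length=3
  Position 11 ('c'): continues run of 'c', length=4
  Position 12 ('a'): new char, reset run to 1
Longest run: 'c' with length 4

4


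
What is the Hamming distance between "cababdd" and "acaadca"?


Comparing "cababdd" and "acaadca" position by position:
  Position 0: 'c' vs 'a' => differ
  Position 1: 'a' vs 'c' => differ
  Position 2: 'b' vs 'a' => differ
  Position 3: 'a' vs 'a' => same
  Position 4: 'b' vs 'd' => differ
  Position 5: 'd' vs 'c' => differ
  Position 6: 'd' vs 'a' => differ
Total differences (Hamming distance): 6

6


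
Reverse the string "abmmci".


Input: abmmci
Reading characters right to left:
  Position 5: 'i'
  Position 4: 'c'
  Position 3: 'm'
  Position 2: 'm'
  Position 1: 'b'
  Position 0: 'a'
Reversed: icmmba

icmmba


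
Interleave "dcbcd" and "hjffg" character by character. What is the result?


Interleaving "dcbcd" and "hjffg":
  Position 0: 'd' from first, 'h' from second => "dh"
  Position 1: 'c' from first, 'j' from second => "cj"
  Position 2: 'b' from first, 'f' from second => "bf"
  Position 3: 'c' from first, 'f' from second => "cf"
  Position 4: 'd' from first, 'g' from second => "dg"
Result: dhcjbfcfdg

dhcjbfcfdg


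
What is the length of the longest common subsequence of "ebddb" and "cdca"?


LCS of "ebddb" and "cdca"
DP table:
           c    d    c    a
      0    0    0    0    0
  e   0    0    0    0    0
  b   0    0    0    0    0
  d   0    0    1    1    1
  d   0    0    1    1    1
  b   0    0    1    1    1
LCS length = dp[5][4] = 1

1


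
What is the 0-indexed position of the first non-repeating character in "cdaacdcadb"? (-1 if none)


Input: cdaacdcadb
Character frequencies:
  'a': 3
  'b': 1
  'c': 3
  'd': 3
Scanning left to right for freq == 1:
  Position 0 ('c'): freq=3, skip
  Position 1 ('d'): freq=3, skip
  Position 2 ('a'): freq=3, skip
  Position 3 ('a'): freq=3, skip
  Position 4 ('c'): freq=3, skip
  Position 5 ('d'): freq=3, skip
  Position 6 ('c'): freq=3, skip
  Position 7 ('a'): freq=3, skip
  Position 8 ('d'): freq=3, skip
  Position 9 ('b'): unique! => answer = 9

9


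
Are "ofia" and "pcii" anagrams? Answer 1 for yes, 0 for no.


Strings: "ofia", "pcii"
Sorted first:  afio
Sorted second: ciip
Differ at position 0: 'a' vs 'c' => not anagrams

0


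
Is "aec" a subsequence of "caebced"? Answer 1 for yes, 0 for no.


Check if "aec" is a subsequence of "caebced"
Greedy scan:
  Position 0 ('c'): no match needed
  Position 1 ('a'): matches sub[0] = 'a'
  Position 2 ('e'): matches sub[1] = 'e'
  Position 3 ('b'): no match needed
  Position 4 ('c'): matches sub[2] = 'c'
  Position 5 ('e'): no match needed
  Position 6 ('d'): no match needed
All 3 characters matched => is a subsequence

1


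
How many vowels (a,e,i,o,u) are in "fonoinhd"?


Input: fonoinhd
Checking each character:
  'f' at position 0: consonant
  'o' at position 1: vowel (running total: 1)
  'n' at position 2: consonant
  'o' at position 3: vowel (running total: 2)
  'i' at position 4: vowel (running total: 3)
  'n' at position 5: consonant
  'h' at position 6: consonant
  'd' at position 7: consonant
Total vowels: 3

3


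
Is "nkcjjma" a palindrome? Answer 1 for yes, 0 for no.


Input: nkcjjma
Reversed: amjjckn
  Compare pos 0 ('n') with pos 6 ('a'): MISMATCH
  Compare pos 1 ('k') with pos 5 ('m'): MISMATCH
  Compare pos 2 ('c') with pos 4 ('j'): MISMATCH
Result: not a palindrome

0


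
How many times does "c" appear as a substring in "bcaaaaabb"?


Searching for "c" in "bcaaaaabb"
Scanning each position:
  Position 0: "b" => no
  Position 1: "c" => MATCH
  Position 2: "a" => no
  Position 3: "a" => no
  Position 4: "a" => no
  Position 5: "a" => no
  Position 6: "a" => no
  Position 7: "b" => no
  Position 8: "b" => no
Total occurrences: 1

1


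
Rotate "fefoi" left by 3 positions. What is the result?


Input: "fefoi", rotate left by 3
First 3 characters: "fef"
Remaining characters: "oi"
Concatenate remaining + first: "oi" + "fef" = "oifef"

oifef


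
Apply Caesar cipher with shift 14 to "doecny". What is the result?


Caesar cipher: shift "doecny" by 14
  'd' (pos 3) + 14 = pos 17 = 'r'
  'o' (pos 14) + 14 = pos 2 = 'c'
  'e' (pos 4) + 14 = pos 18 = 's'
  'c' (pos 2) + 14 = pos 16 = 'q'
  'n' (pos 13) + 14 = pos 1 = 'b'
  'y' (pos 24) + 14 = pos 12 = 'm'
Result: rcsqbm

rcsqbm


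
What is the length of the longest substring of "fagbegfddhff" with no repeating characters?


Input: "fagbegfddhff"
Sliding window (track last position of each char):
  Position 0 ('f'): window [0,0] length 1 -- new best
  Position 1 ('a'): window [0,1] length 2 -- new best
  Position 2 ('g'): window [0,2] length 3 -- new best
  Position 3 ('b'): window [0,3] length 4 -- new best
  Position 4 ('e'): window [0,4] length 5 -- new best
  Position 5 ('g'): repeat (last at 2), move window start to 3
  Position 5 ('g'): window [3,5] length 3
  Position 6 ('f'): window [3,6] length 4
  Position 7 ('d'): window [3,7] length 5
  Position 8 ('d'): repeat (last at 7), move window start to 8
  Position 8 ('d'): window [8,8] length 1
  Position 9 ('h'): window [8,9] length 2
  Position 10 ('f'): window [8,10] length 3
  Position 11 ('f'): repeat (last at 10), move window start to 11
  Position 11 ('f'): window [11,11] length 1
Longest substring with no repeats: "fagbe" with length 5

5


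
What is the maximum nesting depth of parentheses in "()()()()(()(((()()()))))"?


Input: "()()()()(()(((()()()))))"
Tracking depth:
  Position 0 '(': depth becomes 1
  Position 1 ')': depth becomes 0
  Position 2 '(': depth becomes 1
  Position 3 ')': depth becomes 0
  Position 4 '(': depth becomes 1
  Position 5 ')': depth becomes 0
  Position 6 '(': depth becomes 1
  Position 7 ')': depth becomes 0
  Position 8 '(': depth becomes 1
  Position 9 '(': depth becomes 2
  Position 10 ')': depth becomes 1
  Position 11 '(': depth becomes 2
  Position 12 '(': depth becomes 3
  Position 13 '(': depth becomes 4
  Position 14 '(': depth becomes 5
  Position 15 ')': depth becomes 4
  Position 16 '(': depth becomes 5
  Position 17 ')': depth becomes 4
  Position 18 '(': depth becomes 5
  Position 19 ')': depth becomes 4
  Position 20 ')': depth becomes 3
  Position 21 ')': depth becomes 2
  Position 22 ')': depth becomes 1
  Position 23 ')': depth becomes 0
Maximum depth reached: 5

5


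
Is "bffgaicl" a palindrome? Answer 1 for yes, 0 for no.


Input: bffgaicl
Reversed: lciagffb
  Compare pos 0 ('b') with pos 7 ('l'): MISMATCH
  Compare pos 1 ('f') with pos 6 ('c'): MISMATCH
  Compare pos 2 ('f') with pos 5 ('i'): MISMATCH
  Compare pos 3 ('g') with pos 4 ('a'): MISMATCH
Result: not a palindrome

0


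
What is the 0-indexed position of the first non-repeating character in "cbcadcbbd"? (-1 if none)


Input: cbcadcbbd
Character frequencies:
  'a': 1
  'b': 3
  'c': 3
  'd': 2
Scanning left to right for freq == 1:
  Position 0 ('c'): freq=3, skip
  Position 1 ('b'): freq=3, skip
  Position 2 ('c'): freq=3, skip
  Position 3 ('a'): unique! => answer = 3

3


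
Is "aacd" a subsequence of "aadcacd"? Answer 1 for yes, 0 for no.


Check if "aacd" is a subsequence of "aadcacd"
Greedy scan:
  Position 0 ('a'): matches sub[0] = 'a'
  Position 1 ('a'): matches sub[1] = 'a'
  Position 2 ('d'): no match needed
  Position 3 ('c'): matches sub[2] = 'c'
  Position 4 ('a'): no match needed
  Position 5 ('c'): no match needed
  Position 6 ('d'): matches sub[3] = 'd'
All 4 characters matched => is a subsequence

1


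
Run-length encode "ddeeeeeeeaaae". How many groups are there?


Input: ddeeeeeeeaaae
Scanning for consecutive runs:
  Group 1: 'd' x 2 (positions 0-1)
  Group 2: 'e' x 7 (positions 2-8)
  Group 3: 'a' x 3 (positions 9-11)
  Group 4: 'e' x 1 (positions 12-12)
Total groups: 4

4


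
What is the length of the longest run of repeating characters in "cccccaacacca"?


Input: "cccccaacacca"
Scanning for longest run:
  Position 1 ('c'): continues run of 'c', length=2
  Position 2 ('c'): continues run of 'c', length=3
  Position 3 ('c'): continues run of 'c', length=4
  Position 4 ('c'): continues run of 'c', length=5
  Position 5 ('a'): new char, reset run to 1
  Position 6 ('a'): continues run of 'a', length=2
  Position 7 ('c'): new char, reset run to 1
  Position 8 ('a'): new char, reset run to 1
  Position 9 ('c'): new char, reset run to 1
  Position 10 ('c'): continues run of 'c', length=2
  Position 11 ('a'): new char, reset run to 1
Longest run: 'c' with length 5

5


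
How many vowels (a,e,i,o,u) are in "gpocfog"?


Input: gpocfog
Checking each character:
  'g' at position 0: consonant
  'p' at position 1: consonant
  'o' at position 2: vowel (running total: 1)
  'c' at position 3: consonant
  'f' at position 4: consonant
  'o' at position 5: vowel (running total: 2)
  'g' at position 6: consonant
Total vowels: 2

2


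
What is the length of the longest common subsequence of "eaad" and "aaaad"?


LCS of "eaad" and "aaaad"
DP table:
           a    a    a    a    d
      0    0    0    0    0    0
  e   0    0    0    0    0    0
  a   0    1    1    1    1    1
  a   0    1    2    2    2    2
  d   0    1    2    2    2    3
LCS length = dp[4][5] = 3

3


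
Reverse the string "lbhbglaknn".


Input: lbhbglaknn
Reading characters right to left:
  Position 9: 'n'
  Position 8: 'n'
  Position 7: 'k'
  Position 6: 'a'
  Position 5: 'l'
  Position 4: 'g'
  Position 3: 'b'
  Position 2: 'h'
  Position 1: 'b'
  Position 0: 'l'
Reversed: nnkalgbhbl

nnkalgbhbl


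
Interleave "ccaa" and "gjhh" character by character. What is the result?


Interleaving "ccaa" and "gjhh":
  Position 0: 'c' from first, 'g' from second => "cg"
  Position 1: 'c' from first, 'j' from second => "cj"
  Position 2: 'a' from first, 'h' from second => "ah"
  Position 3: 'a' from first, 'h' from second => "ah"
Result: cgcjahah

cgcjahah


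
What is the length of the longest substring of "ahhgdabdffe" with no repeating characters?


Input: "ahhgdabdffe"
Sliding window (track last position of each char):
  Position 0 ('a'): window [0,0] length 1 -- new best
  Position 1 ('h'): window [0,1] length 2 -- new best
  Position 2 ('h'): repeat (last at 1), move window start to 2
  Position 2 ('h'): window [2,2] length 1
  Position 3 ('g'): window [2,3] length 2
  Position 4 ('d'): window [2,4] length 3 -- new best
  Position 5 ('a'): window [2,5] length 4 -- new best
  Position 6 ('b'): window [2,6] length 5 -- new best
  Position 7 ('d'): repeat (last at 4), move window start to 5
  Position 7 ('d'): window [5,7] length 3
  Position 8 ('f'): window [5,8] length 4
  Position 9 ('f'): repeat (last at 8), move window start to 9
  Position 9 ('f'): window [9,9] length 1
  Position 10 ('e'): window [9,10] length 2
Longest substring with no repeats: "hgdab" with length 5

5


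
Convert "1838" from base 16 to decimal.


Input: "1838" in base 16
Positional expansion:
  Digit '1' (value 1) x 16^3 = 4096
  Digit '8' (value 8) x 16^2 = 2048
  Digit '3' (value 3) x 16^1 = 48
  Digit '8' (value 8) x 16^0 = 8
Sum = 6200

6200


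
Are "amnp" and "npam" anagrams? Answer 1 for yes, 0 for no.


Strings: "amnp", "npam"
Sorted first:  amnp
Sorted second: amnp
Sorted forms match => anagrams

1


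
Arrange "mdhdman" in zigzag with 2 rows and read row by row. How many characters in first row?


Zigzag "mdhdman" into 2 rows:
Placing characters:
  'm' => row 0
  'd' => row 1
  'h' => row 0
  'd' => row 1
  'm' => row 0
  'a' => row 1
  'n' => row 0
Rows:
  Row 0: "mhmn"
  Row 1: "dda"
First row length: 4

4


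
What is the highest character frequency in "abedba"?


Input: abedba
Character counts:
  'a': 2
  'b': 2
  'd': 1
  'e': 1
Maximum frequency: 2

2


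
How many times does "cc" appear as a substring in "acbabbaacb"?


Searching for "cc" in "acbabbaacb"
Scanning each position:
  Position 0: "ac" => no
  Position 1: "cb" => no
  Position 2: "ba" => no
  Position 3: "ab" => no
  Position 4: "bb" => no
  Position 5: "ba" => no
  Position 6: "aa" => no
  Position 7: "ac" => no
  Position 8: "cb" => no
Total occurrences: 0

0


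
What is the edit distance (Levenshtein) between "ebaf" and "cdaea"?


Computing edit distance: "ebaf" -> "cdaea"
DP table:
           c    d    a    e    a
      0    1    2    3    4    5
  e   1    1    2    3    3    4
  b   2    2    2    3    4    4
  a   3    3    3    2    3    4
  f   4    4    4    3    3    4
Edit distance = dp[4][5] = 4

4


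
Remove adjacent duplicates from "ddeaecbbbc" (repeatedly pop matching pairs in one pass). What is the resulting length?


Input: ddeaecbbbc
Stack-based adjacent duplicate removal:
  Read 'd': push. Stack: d
  Read 'd': matches stack top 'd' => pop. Stack: (empty)
  Read 'e': push. Stack: e
  Read 'a': push. Stack: ea
  Read 'e': push. Stack: eae
  Read 'c': push. Stack: eaec
  Read 'b': push. Stack: eaecb
  Read 'b': matches stack top 'b' => pop. Stack: eaec
  Read 'b': push. Stack: eaecb
  Read 'c': push. Stack: eaecbc
Final stack: "eaecbc" (length 6)

6


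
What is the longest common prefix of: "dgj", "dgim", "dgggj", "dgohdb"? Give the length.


Words: dgj, dgim, dgggj, dgohdb
  Position 0: all 'd' => match
  Position 1: all 'g' => match
  Position 2: ('j', 'i', 'g', 'o') => mismatch, stop
LCP = "dg" (length 2)

2


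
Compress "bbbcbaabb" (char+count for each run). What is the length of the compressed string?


Input: bbbcbaabb
Runs:
  'b' x 3 => "b3"
  'c' x 1 => "c1"
  'b' x 1 => "b1"
  'a' x 2 => "a2"
  'b' x 2 => "b2"
Compressed: "b3c1b1a2b2"
Compressed length: 10

10


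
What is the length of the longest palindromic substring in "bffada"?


Input: "bffada"
Checking substrings for palindromes:
  [3:6] "ada" (len 3) => palindrome
  [1:3] "ff" (len 2) => palindrome
Longest palindromic substring: "ada" with length 3

3


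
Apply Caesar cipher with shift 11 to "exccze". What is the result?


Caesar cipher: shift "exccze" by 11
  'e' (pos 4) + 11 = pos 15 = 'p'
  'x' (pos 23) + 11 = pos 8 = 'i'
  'c' (pos 2) + 11 = pos 13 = 'n'
  'c' (pos 2) + 11 = pos 13 = 'n'
  'z' (pos 25) + 11 = pos 10 = 'k'
  'e' (pos 4) + 11 = pos 15 = 'p'
Result: pinnkp

pinnkp


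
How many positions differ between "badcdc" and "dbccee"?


Comparing "badcdc" and "dbccee" position by position:
  Position 0: 'b' vs 'd' => DIFFER
  Position 1: 'a' vs 'b' => DIFFER
  Position 2: 'd' vs 'c' => DIFFER
  Position 3: 'c' vs 'c' => same
  Position 4: 'd' vs 'e' => DIFFER
  Position 5: 'c' vs 'e' => DIFFER
Positions that differ: 5

5


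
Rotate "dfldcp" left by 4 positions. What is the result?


Input: "dfldcp", rotate left by 4
First 4 characters: "dfld"
Remaining characters: "cp"
Concatenate remaining + first: "cp" + "dfld" = "cpdfld"

cpdfld


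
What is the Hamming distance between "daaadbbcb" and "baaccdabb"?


Comparing "daaadbbcb" and "baaccdabb" position by position:
  Position 0: 'd' vs 'b' => differ
  Position 1: 'a' vs 'a' => same
  Position 2: 'a' vs 'a' => same
  Position 3: 'a' vs 'c' => differ
  Position 4: 'd' vs 'c' => differ
  Position 5: 'b' vs 'd' => differ
  Position 6: 'b' vs 'a' => differ
  Position 7: 'c' vs 'b' => differ
  Position 8: 'b' vs 'b' => same
Total differences (Hamming distance): 6

6


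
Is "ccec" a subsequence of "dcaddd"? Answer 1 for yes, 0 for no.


Check if "ccec" is a subsequence of "dcaddd"
Greedy scan:
  Position 0 ('d'): no match needed
  Position 1 ('c'): matches sub[0] = 'c'
  Position 2 ('a'): no match needed
  Position 3 ('d'): no match needed
  Position 4 ('d'): no match needed
  Position 5 ('d'): no match needed
Only matched 1/4 characters => not a subsequence

0


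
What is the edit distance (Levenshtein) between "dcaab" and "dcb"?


Computing edit distance: "dcaab" -> "dcb"
DP table:
           d    c    b
      0    1    2    3
  d   1    0    1    2
  c   2    1    0    1
  a   3    2    1    1
  a   4    3    2    2
  b   5    4    3    2
Edit distance = dp[5][3] = 2

2


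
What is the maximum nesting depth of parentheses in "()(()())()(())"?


Input: "()(()())()(())"
Tracking depth:
  Position 0 '(': depth becomes 1
  Position 1 ')': depth becomes 0
  Position 2 '(': depth becomes 1
  Position 3 '(': depth becomes 2
  Position 4 ')': depth becomes 1
  Position 5 '(': depth becomes 2
  Position 6 ')': depth becomes 1
  Position 7 ')': depth becomes 0
  Position 8 '(': depth becomes 1
  Position 9 ')': depth becomes 0
  Position 10 '(': depth becomes 1
  Position 11 '(': depth becomes 2
  Position 12 ')': depth becomes 1
  Position 13 ')': depth becomes 0
Maximum depth reached: 2

2


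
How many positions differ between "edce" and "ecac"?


Comparing "edce" and "ecac" position by position:
  Position 0: 'e' vs 'e' => same
  Position 1: 'd' vs 'c' => DIFFER
  Position 2: 'c' vs 'a' => DIFFER
  Position 3: 'e' vs 'c' => DIFFER
Positions that differ: 3

3


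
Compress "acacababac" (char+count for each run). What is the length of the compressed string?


Input: acacababac
Runs:
  'a' x 1 => "a1"
  'c' x 1 => "c1"
  'a' x 1 => "a1"
  'c' x 1 => "c1"
  'a' x 1 => "a1"
  'b' x 1 => "b1"
  'a' x 1 => "a1"
  'b' x 1 => "b1"
  'a' x 1 => "a1"
  'c' x 1 => "c1"
Compressed: "a1c1a1c1a1b1a1b1a1c1"
Compressed length: 20

20


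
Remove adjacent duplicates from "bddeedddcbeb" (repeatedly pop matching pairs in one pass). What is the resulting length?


Input: bddeedddcbeb
Stack-based adjacent duplicate removal:
  Read 'b': push. Stack: b
  Read 'd': push. Stack: bd
  Read 'd': matches stack top 'd' => pop. Stack: b
  Read 'e': push. Stack: be
  Read 'e': matches stack top 'e' => pop. Stack: b
  Read 'd': push. Stack: bd
  Read 'd': matches stack top 'd' => pop. Stack: b
  Read 'd': push. Stack: bd
  Read 'c': push. Stack: bdc
  Read 'b': push. Stack: bdcb
  Read 'e': push. Stack: bdcbe
  Read 'b': push. Stack: bdcbeb
Final stack: "bdcbeb" (length 6)

6


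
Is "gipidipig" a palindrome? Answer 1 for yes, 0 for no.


Input: gipidipig
Reversed: gipidipig
  Compare pos 0 ('g') with pos 8 ('g'): match
  Compare pos 1 ('i') with pos 7 ('i'): match
  Compare pos 2 ('p') with pos 6 ('p'): match
  Compare pos 3 ('i') with pos 5 ('i'): match
Result: palindrome

1


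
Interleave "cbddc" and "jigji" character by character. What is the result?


Interleaving "cbddc" and "jigji":
  Position 0: 'c' from first, 'j' from second => "cj"
  Position 1: 'b' from first, 'i' from second => "bi"
  Position 2: 'd' from first, 'g' from second => "dg"
  Position 3: 'd' from first, 'j' from second => "dj"
  Position 4: 'c' from first, 'i' from second => "ci"
Result: cjbidgdjci

cjbidgdjci


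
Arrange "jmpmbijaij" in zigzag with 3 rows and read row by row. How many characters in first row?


Zigzag "jmpmbijaij" into 3 rows:
Placing characters:
  'j' => row 0
  'm' => row 1
  'p' => row 2
  'm' => row 1
  'b' => row 0
  'i' => row 1
  'j' => row 2
  'a' => row 1
  'i' => row 0
  'j' => row 1
Rows:
  Row 0: "jbi"
  Row 1: "mmiaj"
  Row 2: "pj"
First row length: 3

3


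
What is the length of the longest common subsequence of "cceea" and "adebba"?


LCS of "cceea" and "adebba"
DP table:
           a    d    e    b    b    a
      0    0    0    0    0    0    0
  c   0    0    0    0    0    0    0
  c   0    0    0    0    0    0    0
  e   0    0    0    1    1    1    1
  e   0    0    0    1    1    1    1
  a   0    1    1    1    1    1    2
LCS length = dp[5][6] = 2

2


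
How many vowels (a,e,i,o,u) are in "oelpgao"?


Input: oelpgao
Checking each character:
  'o' at position 0: vowel (running total: 1)
  'e' at position 1: vowel (running total: 2)
  'l' at position 2: consonant
  'p' at position 3: consonant
  'g' at position 4: consonant
  'a' at position 5: vowel (running total: 3)
  'o' at position 6: vowel (running total: 4)
Total vowels: 4

4


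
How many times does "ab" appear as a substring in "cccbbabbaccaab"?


Searching for "ab" in "cccbbabbaccaab"
Scanning each position:
  Position 0: "cc" => no
  Position 1: "cc" => no
  Position 2: "cb" => no
  Position 3: "bb" => no
  Position 4: "ba" => no
  Position 5: "ab" => MATCH
  Position 6: "bb" => no
  Position 7: "ba" => no
  Position 8: "ac" => no
  Position 9: "cc" => no
  Position 10: "ca" => no
  Position 11: "aa" => no
  Position 12: "ab" => MATCH
Total occurrences: 2

2


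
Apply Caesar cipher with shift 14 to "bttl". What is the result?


Caesar cipher: shift "bttl" by 14
  'b' (pos 1) + 14 = pos 15 = 'p'
  't' (pos 19) + 14 = pos 7 = 'h'
  't' (pos 19) + 14 = pos 7 = 'h'
  'l' (pos 11) + 14 = pos 25 = 'z'
Result: phhz

phhz


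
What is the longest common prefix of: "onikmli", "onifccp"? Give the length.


Words: onikmli, onifccp
  Position 0: all 'o' => match
  Position 1: all 'n' => match
  Position 2: all 'i' => match
  Position 3: ('k', 'f') => mismatch, stop
LCP = "oni" (length 3)

3


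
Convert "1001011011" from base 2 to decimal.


Input: "1001011011" in base 2
Positional expansion:
  Digit '1' (value 1) x 2^9 = 512
  Digit '0' (value 0) x 2^8 = 0
  Digit '0' (value 0) x 2^7 = 0
  Digit '1' (value 1) x 2^6 = 64
  Digit '0' (value 0) x 2^5 = 0
  Digit '1' (value 1) x 2^4 = 16
  Digit '1' (value 1) x 2^3 = 8
  Digit '0' (value 0) x 2^2 = 0
  Digit '1' (value 1) x 2^1 = 2
  Digit '1' (value 1) x 2^0 = 1
Sum = 603

603


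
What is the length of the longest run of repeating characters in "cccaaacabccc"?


Input: "cccaaacabccc"
Scanning for longest run:
  Position 1 ('c'): continues run of 'c', length=2
  Position 2 ('c'): continues run of 'c', length=3
  Position 3 ('a'): new char, reset run to 1
  Position 4 ('a'): continues run of 'a', length=2
  Position 5 ('a'): continues run of 'a', length=3
  Position 6 ('c'): new char, reset run to 1
  Position 7 ('a'): new char, reset run to 1
  Position 8 ('b'): new char, reset run to 1
  Position 9 ('c'): new char, reset run to 1
  Position 10 ('c'): continues run of 'c', length=2
  Position 11 ('c'): continues run of 'c', length=3
Longest run: 'c' with length 3

3


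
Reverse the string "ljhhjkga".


Input: ljhhjkga
Reading characters right to left:
  Position 7: 'a'
  Position 6: 'g'
  Position 5: 'k'
  Position 4: 'j'
  Position 3: 'h'
  Position 2: 'h'
  Position 1: 'j'
  Position 0: 'l'
Reversed: agkjhhjl

agkjhhjl


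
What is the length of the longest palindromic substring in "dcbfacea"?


Input: "dcbfacea"
Checking substrings for palindromes:
  No multi-char palindromic substrings found
Longest palindromic substring: "d" with length 1

1


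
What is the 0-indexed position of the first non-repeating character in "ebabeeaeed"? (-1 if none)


Input: ebabeeaeed
Character frequencies:
  'a': 2
  'b': 2
  'd': 1
  'e': 5
Scanning left to right for freq == 1:
  Position 0 ('e'): freq=5, skip
  Position 1 ('b'): freq=2, skip
  Position 2 ('a'): freq=2, skip
  Position 3 ('b'): freq=2, skip
  Position 4 ('e'): freq=5, skip
  Position 5 ('e'): freq=5, skip
  Position 6 ('a'): freq=2, skip
  Position 7 ('e'): freq=5, skip
  Position 8 ('e'): freq=5, skip
  Position 9 ('d'): unique! => answer = 9

9


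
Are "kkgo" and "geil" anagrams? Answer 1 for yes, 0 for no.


Strings: "kkgo", "geil"
Sorted first:  gkko
Sorted second: egil
Differ at position 0: 'g' vs 'e' => not anagrams

0


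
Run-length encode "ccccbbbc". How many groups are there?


Input: ccccbbbc
Scanning for consecutive runs:
  Group 1: 'c' x 4 (positions 0-3)
  Group 2: 'b' x 3 (positions 4-6)
  Group 3: 'c' x 1 (positions 7-7)
Total groups: 3

3


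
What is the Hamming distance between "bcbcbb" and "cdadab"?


Comparing "bcbcbb" and "cdadab" position by position:
  Position 0: 'b' vs 'c' => differ
  Position 1: 'c' vs 'd' => differ
  Position 2: 'b' vs 'a' => differ
  Position 3: 'c' vs 'd' => differ
  Position 4: 'b' vs 'a' => differ
  Position 5: 'b' vs 'b' => same
Total differences (Hamming distance): 5

5


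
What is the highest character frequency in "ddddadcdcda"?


Input: ddddadcdcda
Character counts:
  'a': 2
  'c': 2
  'd': 7
Maximum frequency: 7

7


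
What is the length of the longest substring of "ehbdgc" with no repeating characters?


Input: "ehbdgc"
Sliding window (track last position of each char):
  Position 0 ('e'): window [0,0] length 1 -- new best
  Position 1 ('h'): window [0,1] length 2 -- new best
  Position 2 ('b'): window [0,2] length 3 -- new best
  Position 3 ('d'): window [0,3] length 4 -- new best
  Position 4 ('g'): window [0,4] length 5 -- new best
  Position 5 ('c'): window [0,5] length 6 -- new best
Longest substring with no repeats: "ehbdgc" with length 6

6


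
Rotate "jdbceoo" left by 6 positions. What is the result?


Input: "jdbceoo", rotate left by 6
First 6 characters: "jdbceo"
Remaining characters: "o"
Concatenate remaining + first: "o" + "jdbceo" = "ojdbceo"

ojdbceo


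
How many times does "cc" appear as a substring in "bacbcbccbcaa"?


Searching for "cc" in "bacbcbccbcaa"
Scanning each position:
  Position 0: "ba" => no
  Position 1: "ac" => no
  Position 2: "cb" => no
  Position 3: "bc" => no
  Position 4: "cb" => no
  Position 5: "bc" => no
  Position 6: "cc" => MATCH
  Position 7: "cb" => no
  Position 8: "bc" => no
  Position 9: "ca" => no
  Position 10: "aa" => no
Total occurrences: 1

1


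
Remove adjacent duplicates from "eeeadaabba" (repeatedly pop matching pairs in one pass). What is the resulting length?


Input: eeeadaabba
Stack-based adjacent duplicate removal:
  Read 'e': push. Stack: e
  Read 'e': matches stack top 'e' => pop. Stack: (empty)
  Read 'e': push. Stack: e
  Read 'a': push. Stack: ea
  Read 'd': push. Stack: ead
  Read 'a': push. Stack: eada
  Read 'a': matches stack top 'a' => pop. Stack: ead
  Read 'b': push. Stack: eadb
  Read 'b': matches stack top 'b' => pop. Stack: ead
  Read 'a': push. Stack: eada
Final stack: "eada" (length 4)

4


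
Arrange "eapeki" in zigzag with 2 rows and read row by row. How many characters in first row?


Zigzag "eapeki" into 2 rows:
Placing characters:
  'e' => row 0
  'a' => row 1
  'p' => row 0
  'e' => row 1
  'k' => row 0
  'i' => row 1
Rows:
  Row 0: "epk"
  Row 1: "aei"
First row length: 3

3


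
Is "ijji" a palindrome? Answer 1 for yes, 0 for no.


Input: ijji
Reversed: ijji
  Compare pos 0 ('i') with pos 3 ('i'): match
  Compare pos 1 ('j') with pos 2 ('j'): match
Result: palindrome

1


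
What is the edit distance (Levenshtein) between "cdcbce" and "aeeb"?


Computing edit distance: "cdcbce" -> "aeeb"
DP table:
           a    e    e    b
      0    1    2    3    4
  c   1    1    2    3    4
  d   2    2    2    3    4
  c   3    3    3    3    4
  b   4    4    4    4    3
  c   5    5    5    5    4
  e   6    6    5    5    5
Edit distance = dp[6][4] = 5

5


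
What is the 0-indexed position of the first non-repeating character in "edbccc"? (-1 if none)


Input: edbccc
Character frequencies:
  'b': 1
  'c': 3
  'd': 1
  'e': 1
Scanning left to right for freq == 1:
  Position 0 ('e'): unique! => answer = 0

0


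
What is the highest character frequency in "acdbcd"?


Input: acdbcd
Character counts:
  'a': 1
  'b': 1
  'c': 2
  'd': 2
Maximum frequency: 2

2


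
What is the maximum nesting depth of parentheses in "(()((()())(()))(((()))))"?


Input: "(()((()())(()))(((()))))"
Tracking depth:
  Position 0 '(': depth becomes 1
  Position 1 '(': depth becomes 2
  Position 2 ')': depth becomes 1
  Position 3 '(': depth becomes 2
  Position 4 '(': depth becomes 3
  Position 5 '(': depth becomes 4
  Position 6 ')': depth becomes 3
  Position 7 '(': depth becomes 4
  Position 8 ')': depth becomes 3
  Position 9 ')': depth becomes 2
  Position 10 '(': depth becomes 3
  Position 11 '(': depth becomes 4
  Position 12 ')': depth becomes 3
  Position 13 ')': depth becomes 2
  Position 14 ')': depth becomes 1
  Position 15 '(': depth becomes 2
  Position 16 '(': depth becomes 3
  Position 17 '(': depth becomes 4
  Position 18 '(': depth becomes 5
  Position 19 ')': depth becomes 4
  Position 20 ')': depth becomes 3
  Position 21 ')': depth becomes 2
  Position 22 ')': depth becomes 1
  Position 23 ')': depth becomes 0
Maximum depth reached: 5

5


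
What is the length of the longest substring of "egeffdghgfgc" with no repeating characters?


Input: "egeffdghgfgc"
Sliding window (track last position of each char):
  Position 0 ('e'): window [0,0] length 1 -- new best
  Position 1 ('g'): window [0,1] length 2 -- new best
  Position 2 ('e'): repeat (last at 0), move window start to 1
  Position 2 ('e'): window [1,2] length 2
  Position 3 ('f'): window [1,3] length 3 -- new best
  Position 4 ('f'): repeat (last at 3), move window start to 4
  Position 4 ('f'): window [4,4] length 1
  Position 5 ('d'): window [4,5] length 2
  Position 6 ('g'): window [4,6] length 3
  Position 7 ('h'): window [4,7] length 4 -- new best
  Position 8 ('g'): repeat (last at 6), move window start to 7
  Position 8 ('g'): window [7,8] length 2
  Position 9 ('f'): window [7,9] length 3
  Position 10 ('g'): repeat (last at 8), move window start to 9
  Position 10 ('g'): window [9,10] length 2
  Position 11 ('c'): window [9,11] length 3
Longest substring with no repeats: "fdgh" with length 4

4


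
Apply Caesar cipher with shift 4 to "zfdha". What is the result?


Caesar cipher: shift "zfdha" by 4
  'z' (pos 25) + 4 = pos 3 = 'd'
  'f' (pos 5) + 4 = pos 9 = 'j'
  'd' (pos 3) + 4 = pos 7 = 'h'
  'h' (pos 7) + 4 = pos 11 = 'l'
  'a' (pos 0) + 4 = pos 4 = 'e'
Result: djhle

djhle


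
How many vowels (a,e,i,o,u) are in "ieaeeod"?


Input: ieaeeod
Checking each character:
  'i' at position 0: vowel (running total: 1)
  'e' at position 1: vowel (running total: 2)
  'a' at position 2: vowel (running total: 3)
  'e' at position 3: vowel (running total: 4)
  'e' at position 4: vowel (running total: 5)
  'o' at position 5: vowel (running total: 6)
  'd' at position 6: consonant
Total vowels: 6

6


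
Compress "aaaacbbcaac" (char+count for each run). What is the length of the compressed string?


Input: aaaacbbcaac
Runs:
  'a' x 4 => "a4"
  'c' x 1 => "c1"
  'b' x 2 => "b2"
  'c' x 1 => "c1"
  'a' x 2 => "a2"
  'c' x 1 => "c1"
Compressed: "a4c1b2c1a2c1"
Compressed length: 12

12


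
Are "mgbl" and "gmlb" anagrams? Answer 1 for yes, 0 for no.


Strings: "mgbl", "gmlb"
Sorted first:  bglm
Sorted second: bglm
Sorted forms match => anagrams

1
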